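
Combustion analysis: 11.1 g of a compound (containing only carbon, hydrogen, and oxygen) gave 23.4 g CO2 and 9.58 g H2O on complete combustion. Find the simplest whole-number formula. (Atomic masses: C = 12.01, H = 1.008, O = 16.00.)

mol C = 23.4 / 44.01 = 0.5317; mass C = 0.5317 × 12.01 = 6.386 g
mol H = 2 × (9.58 / 18.02) = 1.063; mass H = 1.063 × 1.008 = 1.072 g
mass O = 11.1 − (7.457) = 3.643 g → mol O = 0.2277
Smallest is O at 0.2277 mol; normalising gives C 2.335, H 4.670, O 1.000
Multiply by 3: C 7.01, H 14.01, O 3.00 → C7H14O3

C7H14O3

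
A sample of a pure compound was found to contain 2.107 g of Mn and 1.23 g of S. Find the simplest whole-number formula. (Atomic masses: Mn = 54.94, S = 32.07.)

Moles — Mn: 2.107 / 54.94 = 0.03835 mol; S: 1.23 / 32.07 = 0.03835 mol
Ratios (÷ 0.03835): Mn 1.000, S 1.000
→ MnS

MnS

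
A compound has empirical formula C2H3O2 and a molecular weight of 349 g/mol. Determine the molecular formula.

C12H18O12

Empirical-formula mass = 59.04 g/mol
n = 349 / 59.04 = 5.91 ≈ 6
Molecular formula = (C2H3O2)6 = C12H18O12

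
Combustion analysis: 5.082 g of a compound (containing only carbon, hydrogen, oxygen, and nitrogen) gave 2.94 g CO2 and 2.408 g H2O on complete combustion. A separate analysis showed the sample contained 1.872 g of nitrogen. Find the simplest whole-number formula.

mol C = 2.94 / 44.01 = 0.06680; mass C = 0.06680 × 12.01 = 0.8023 g
mol H = 2 × (2.408 / 18.02) = 0.2673; mass H = 0.2673 × 1.008 = 0.2694 g
mol N = 1.872 / 14.01 = 0.1336
mass O = 5.082 − (2.944) = 2.138 g → mol O = 0.1336
Divide by the smallest (0.0668 mol C): C 1.000, H 4.001, N 2.000, O 2.001
≈ 1:4:2:2 → CH4N2O2

CH4N2O2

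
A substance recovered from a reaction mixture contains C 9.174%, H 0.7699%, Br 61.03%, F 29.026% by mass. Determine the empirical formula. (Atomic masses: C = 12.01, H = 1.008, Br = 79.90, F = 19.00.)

Assume 100 g: 9.174 g C, 0.7699 g H, 61.03 g Br, 29.026 g F.
C: 9.174 g ÷ 12.01 g/mol = 0.7639 mol
H: 0.7699 g ÷ 1.008 g/mol = 0.7638 mol
Br: 61.03 g ÷ 79.90 g/mol = 0.7638 mol
F: 29.026 g ÷ 19.00 g/mol = 1.528 mol
Smallest is H at 0.7638 mol; normalising gives C 1.000, H 1.000, Br 1.000, F 2.000
→ CHBrF2

CHBrF2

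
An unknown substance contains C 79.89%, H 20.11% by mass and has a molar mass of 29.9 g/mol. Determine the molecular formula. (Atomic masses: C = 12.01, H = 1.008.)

C2H6

Assume 100 g: 79.89 g C, 20.11 g H.
C: 79.89 g ÷ 12.01 g/mol = 6.652 mol
H: 20.11 g ÷ 1.008 g/mol = 19.95 mol
Smallest is C at 6.652 mol; normalising gives C 1.000, H 2.999
Ratio ≈ 1:3, so the empirical formula is CH3
Empirical-formula mass = 15.03 g/mol
n = 29.9 / 15.03 = 1.99 ≈ 2
Molecular formula = (CH3)×2 = C2H6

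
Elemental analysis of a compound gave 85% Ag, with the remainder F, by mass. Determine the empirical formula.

AgF

Assume 100 g: 85 g Ag, 15 g F.
Moles — Ag: 85 / 107.87 = 0.788 mol; F: 15 / 19.00 = 0.7895 mol
Smallest is Ag at 0.788 mol; normalising gives Ag 1.000, F 1.002
Ratio ≈ 1:1, so the empirical formula is AgF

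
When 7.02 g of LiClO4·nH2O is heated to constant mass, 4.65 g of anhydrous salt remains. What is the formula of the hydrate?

Mass of water lost = 7.02 − 4.65 = 2.37 g → 2.37 / 18.02 = 0.1315 mol H2O
Molar mass of LiClO4 = 106.39 g/mol → mol LiClO4 = 4.65 / 106.39 = 0.04371
n = 0.1315 / 0.04371 = 3.01 ≈ 3 → LiClO4·3H2O

LiClO4·3H2O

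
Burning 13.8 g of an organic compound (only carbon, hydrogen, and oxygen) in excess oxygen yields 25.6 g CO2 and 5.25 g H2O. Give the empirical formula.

C3H3O2

mol C = 25.6 / 44.01 = 0.5817; mass C = 0.5817 × 12.01 = 6.986 g
mol H = 2 × (5.25 / 18.02) = 0.5827; mass H = 0.5827 × 1.008 = 0.5873 g
mass O = 13.8 − (7.573) = 6.227 g → mol O = 0.3892
Smallest is O at 0.3892 mol; normalising gives C 1.495, H 1.497, O 1.000
Scaling by 2: C 2.99, H 2.99, O 2.00 → C3H3O2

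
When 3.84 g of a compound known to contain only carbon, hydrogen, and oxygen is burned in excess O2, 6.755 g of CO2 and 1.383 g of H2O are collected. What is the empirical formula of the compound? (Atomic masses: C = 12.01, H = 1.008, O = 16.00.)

mol C = 6.755 / 44.01 = 0.1535; mass C = 0.1535 × 12.01 = 1.843 g
mol H = 2 × (1.383 / 18.02) = 0.1535; mass H = 0.1535 × 1.008 = 0.1547 g
mass O = 3.84 − (1.998) = 1.842 g → mol O = 0.1151
Divide by the smallest (0.1151 mol O): C 1.333, H 1.333, O 1.000
×3: C 4.00, H 4.00, O 3.00 → C4H4O3

C4H4O3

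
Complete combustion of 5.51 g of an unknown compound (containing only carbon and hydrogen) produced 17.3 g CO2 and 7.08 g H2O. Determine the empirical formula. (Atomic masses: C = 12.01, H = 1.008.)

CH2

mol C = 17.3 / 44.01 = 0.3931; mass C = 0.3931 × 12.01 = 4.721 g
mol H = 2 × (7.08 / 18.02) = 0.7858; mass H = 0.7858 × 1.008 = 0.7921 g
Smallest is C at 0.3931 mol; normalising gives C 1.000, H 1.999
≈ 1:2 → CH2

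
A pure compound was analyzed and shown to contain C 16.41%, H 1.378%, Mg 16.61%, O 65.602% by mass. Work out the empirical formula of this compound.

Assume 100 g: 16.41 g C, 1.378 g H, 16.61 g Mg, 65.602 g O.
C: 16.41 g ÷ 12.01 g/mol = 1.366 mol
H: 1.378 g ÷ 1.008 g/mol = 1.367 mol
Mg: 16.61 g ÷ 24.31 g/mol = 0.6833 mol
O: 65.602 g ÷ 16.00 g/mol = 4.1 mol
Divide by the smallest (0.6833 mol Mg): C 2.000, H 2.001, Mg 1.000, O 6.001
→ C2H2MgO6

C2H2MgO6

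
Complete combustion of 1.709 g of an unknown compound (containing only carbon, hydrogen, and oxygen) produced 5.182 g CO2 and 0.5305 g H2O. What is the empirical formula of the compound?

C8H4O

mol C = 5.182 / 44.01 = 0.1177; mass C = 0.1177 × 12.01 = 1.414 g
mol H = 2 × (0.5305 / 18.02) = 0.05888; mass H = 0.05888 × 1.008 = 0.05935 g
mass O = 1.709 − (1.473) = 0.2355 g → mol O = 0.01472
Smallest is O at 0.01472 mol; normalising gives C 7.999, H 4.000, O 1.000
≈ 8:4:1 → C8H4O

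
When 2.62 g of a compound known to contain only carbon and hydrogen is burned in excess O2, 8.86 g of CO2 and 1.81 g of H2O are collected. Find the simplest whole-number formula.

mol C = 8.86 / 44.01 = 0.2013; mass C = 0.2013 × 12.01 = 2.418 g
mol H = 2 × (1.81 / 18.02) = 0.2009; mass H = 0.2009 × 1.008 = 0.2025 g
Smallest is H at 0.2009 mol; normalising gives C 1.002, H 1.000
Ratio ≈ 1:1, so the empirical formula is CH

CH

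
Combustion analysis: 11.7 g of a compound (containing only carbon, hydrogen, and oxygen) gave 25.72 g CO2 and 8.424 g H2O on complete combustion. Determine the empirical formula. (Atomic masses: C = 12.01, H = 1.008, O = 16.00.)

mol C = 25.72 / 44.01 = 0.5844; mass C = 0.5844 × 12.01 = 7.019 g
mol H = 2 × (8.424 / 18.02) = 0.9350; mass H = 0.9350 × 1.008 = 0.9424 g
mass O = 11.7 − (7.961) = 3.739 g → mol O = 0.2337
Smallest is O at 0.2337 mol; normalising gives C 2.501, H 4.001, O 1.000
Multiply by 2: C 5.00, H 8.00, O 2.00 → C5H8O2

C5H8O2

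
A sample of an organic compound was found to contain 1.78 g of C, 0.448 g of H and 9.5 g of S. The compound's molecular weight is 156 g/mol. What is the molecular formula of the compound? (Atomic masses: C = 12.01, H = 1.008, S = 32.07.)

C2H6S4

n(C) = 1.78/12.01 = 0.1482, n(H) = 0.448/1.008 = 0.4444, n(S) = 9.5/32.07 = 0.2962
Divide by the smallest (0.1482 mol C): C 1.000, H 2.999, S 1.999
→ CH3S2
Empirical-formula mass = 79.17 g/mol
n = 156 / 79.17 = 1.97 ≈ 2
Molecular formula = (CH3S2)×2 = C2H6S4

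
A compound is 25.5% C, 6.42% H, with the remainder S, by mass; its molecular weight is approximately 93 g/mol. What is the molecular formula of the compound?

Assume 100 g: 25.5 g C, 6.42 g H, 68.08 g S.
n(C) = 25.5/12.01 = 2.123, n(H) = 6.42/1.008 = 6.369, n(S) = 68.08/32.07 = 2.123
Ratios (÷ 2.123): C 1.000, H 3.000, S 1.000
Ratio ≈ 1:3:1, so the empirical formula is CH3S
Empirical-formula mass = 47.10 g/mol
n = 93 / 47.10 = 1.97 ≈ 2
Molecular formula = (CH3S)×2 = C2H6S2

C2H6S2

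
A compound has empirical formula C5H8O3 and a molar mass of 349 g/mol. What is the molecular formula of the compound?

Empirical-formula mass = 116.11 g/mol
n = 349 / 116.11 = 3.01 ≈ 3
Molecular formula = (C5H8O3)3 = C15H24O9

C15H24O9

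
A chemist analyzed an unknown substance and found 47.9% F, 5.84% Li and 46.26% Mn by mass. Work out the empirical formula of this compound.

Assume 100 g: 47.9 g F, 5.84 g Li, 46.26 g Mn.
n(F) = 47.9/19.00 = 2.521, n(Li) = 5.84/6.94 = 0.8415, n(Mn) = 46.26/54.94 = 0.842
Divide by the smallest (0.8415 mol Li): F 2.996, Li 1.000, Mn 1.001
→ F3LiMn

F3LiMn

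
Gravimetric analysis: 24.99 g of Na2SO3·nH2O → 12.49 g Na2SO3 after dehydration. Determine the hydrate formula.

Mass of water lost = 24.99 − 12.49 = 12.5 g → 12.5 / 18.02 = 0.6937 mol H2O
Molar mass of Na2SO3 = 126.05 g/mol → mol Na2SO3 = 12.49 / 126.05 = 0.09909
n = 0.6937 / 0.09909 = 7.00 ≈ 7 → Na2SO3·7H2O

Na2SO3·7H2O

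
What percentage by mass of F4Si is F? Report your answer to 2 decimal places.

Molar mass = 4(19.00) + 1(28.09) = 104.090 g/mol
Mass of F per mole = 4 × 19.00 = 76.000 g
% F = 76.000 / 104.090 × 100 = 73.01%

73.01%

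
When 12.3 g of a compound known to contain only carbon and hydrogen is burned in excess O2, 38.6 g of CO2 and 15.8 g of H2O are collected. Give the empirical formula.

CH2

mol C = 38.6 / 44.01 = 0.8771; mass C = 0.8771 × 12.01 = 10.53 g
mol H = 2 × (15.8 / 18.02) = 1.754; mass H = 1.754 × 1.008 = 1.768 g
Ratios (÷ 0.8771): C 1.000, H 1.999
≈ 1:2 → CH2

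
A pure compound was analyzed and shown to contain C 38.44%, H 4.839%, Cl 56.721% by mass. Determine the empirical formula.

Assume 100 g: 38.44 g C, 4.839 g H, 56.721 g Cl.
C: 38.44 g ÷ 12.01 g/mol = 3.201 mol
H: 4.839 g ÷ 1.008 g/mol = 4.801 mol
Cl: 56.721 g ÷ 35.45 g/mol = 1.6 mol
Ratios (÷ 1.6): C 2.000, H 3.000, Cl 1.000
Ratio ≈ 2:3:1, so the empirical formula is C2H3Cl

C2H3Cl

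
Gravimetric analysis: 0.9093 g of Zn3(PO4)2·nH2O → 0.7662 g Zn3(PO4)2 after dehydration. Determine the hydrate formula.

Mass of water lost = 0.9093 − 0.7662 = 0.1431 g → 0.1431 / 18.02 = 0.007941 mol H2O
Molar mass of Zn3(PO4)2 = 386.08 g/mol → mol Zn3(PO4)2 = 0.7662 / 386.08 = 0.001985
n = 0.007941 / 0.001985 = 4.00 ≈ 4 → Zn3(PO4)2·4H2O

Zn3(PO4)2·4H2O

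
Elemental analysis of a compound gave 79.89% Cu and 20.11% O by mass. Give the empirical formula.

Assume 100 g: 79.89 g Cu, 20.11 g O.
Cu: 79.89 g ÷ 63.55 g/mol = 1.257 mol
O: 20.11 g ÷ 16.00 g/mol = 1.257 mol
Divide by the smallest (1.257 mol O): Cu 1.000, O 1.000
Ratio ≈ 1:1, so the empirical formula is CuO

CuO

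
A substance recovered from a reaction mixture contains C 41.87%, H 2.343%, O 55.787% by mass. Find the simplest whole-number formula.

Assume 100 g: 41.87 g C, 2.343 g H, 55.787 g O.
C: 41.87 g ÷ 12.01 g/mol = 3.486 mol
H: 2.343 g ÷ 1.008 g/mol = 2.324 mol
O: 55.787 g ÷ 16.00 g/mol = 3.487 mol
Ratios (÷ 2.324): C 1.500, H 1.000, O 1.500
Multiply by 2: C 3.00, H 2.00, O 3.00 → C3H2O3

C3H2O3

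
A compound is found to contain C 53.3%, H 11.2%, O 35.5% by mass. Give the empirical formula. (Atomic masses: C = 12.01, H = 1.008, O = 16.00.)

C2H5O

Assume 100 g: 53.3 g C, 11.2 g H, 35.5 g O.
C: 53.3 g ÷ 12.01 g/mol = 4.438 mol
H: 11.2 g ÷ 1.008 g/mol = 11.11 mol
O: 35.5 g ÷ 16.00 g/mol = 2.219 mol
Smallest is O at 2.219 mol; normalising gives C 2.000, H 5.008, O 1.000
≈ 2:5:1 → C2H5O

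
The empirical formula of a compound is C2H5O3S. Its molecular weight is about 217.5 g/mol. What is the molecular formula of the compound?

C4H10O6S2

Empirical-formula mass = 109.13 g/mol
n = 217.5 / 109.13 = 1.99 ≈ 2
Molecular formula = (C2H5O3S)2 = C4H10O6S2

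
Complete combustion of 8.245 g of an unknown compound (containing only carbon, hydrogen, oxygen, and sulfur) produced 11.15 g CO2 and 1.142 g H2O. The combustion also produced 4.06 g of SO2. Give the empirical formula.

C4H2O3S

mol C = 11.15 / 44.01 = 0.2534; mass C = 0.2534 × 12.01 = 3.043 g
mol H = 2 × (1.142 / 18.02) = 0.1267; mass H = 0.1267 × 1.008 = 0.1278 g
mol S = 4.06 / 64.07 = 0.06337; mass S = 2.032 g
mass O = 8.245 − (5.203) = 3.042 g → mol O = 0.1901
Ratios (÷ 0.06337): C 3.998, H 2.000, O 3.001, S 1.000
≈ 4:2:3:1 → C4H2O3S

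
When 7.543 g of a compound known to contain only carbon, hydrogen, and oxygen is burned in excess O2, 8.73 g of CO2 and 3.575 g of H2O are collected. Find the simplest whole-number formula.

mol C = 8.73 / 44.01 = 0.1984; mass C = 0.1984 × 12.01 = 2.382 g
mol H = 2 × (3.575 / 18.02) = 0.3968; mass H = 0.3968 × 1.008 = 0.4000 g
mass O = 7.543 − (2.782) = 4.761 g → mol O = 0.2975
Smallest is C at 0.1984 mol; normalising gives C 1.000, H 2.000, O 1.500
Multiply by 2: C 2.00, H 4.00, O 3.00 → C2H4O3

C2H4O3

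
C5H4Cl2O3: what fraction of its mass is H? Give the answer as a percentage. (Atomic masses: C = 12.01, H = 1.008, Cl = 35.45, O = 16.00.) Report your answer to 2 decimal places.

2.20%

Molar mass = 5(12.01) + 4(1.008) + 2(35.45) + 3(16.00) = 182.982 g/mol
Mass of H per mole = 4 × 1.008 = 4.032 g
% H = 4.032 / 182.982 × 100 = 2.20%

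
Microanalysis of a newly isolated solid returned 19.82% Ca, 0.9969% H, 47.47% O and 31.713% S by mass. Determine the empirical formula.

CaH2O6S2

Assume 100 g: 19.82 g Ca, 0.9969 g H, 47.47 g O, 31.713 g S.
Moles — Ca: 19.82 / 40.08 = 0.4945 mol; H: 0.9969 / 1.008 = 0.989 mol; O: 47.47 / 16.00 = 2.967 mol; S: 31.713 / 32.07 = 0.9889 mol
Smallest is Ca at 0.4945 mol; normalising gives Ca 1.000, H 2.000, O 6.000, S 2.000
Ratio ≈ 1:2:6:2, so the empirical formula is CaH2O6S2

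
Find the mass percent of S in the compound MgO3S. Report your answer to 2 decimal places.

Molar mass = 1(24.31) + 3(16.00) + 1(32.07) = 104.380 g/mol
Mass of S per mole = 1 × 32.07 = 32.070 g
% S = 32.070 / 104.380 × 100 = 30.72%

30.72%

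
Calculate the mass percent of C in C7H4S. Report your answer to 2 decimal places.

Molar mass = 7(12.01) + 4(1.008) + 1(32.07) = 120.172 g/mol
Mass of C per mole = 7 × 12.01 = 84.070 g
% C = 84.070 / 120.172 × 100 = 69.96%

69.96%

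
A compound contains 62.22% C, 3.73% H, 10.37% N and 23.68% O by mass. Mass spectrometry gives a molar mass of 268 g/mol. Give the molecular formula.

Assume 100 g: 62.22 g C, 3.73 g H, 10.37 g N, 23.68 g O.
n(C) = 62.22/12.01 = 5.181, n(H) = 3.73/1.008 = 3.7, n(N) = 10.37/14.01 = 0.7402, n(O) = 23.68/16.00 = 1.48
Smallest is N at 0.7402 mol; normalising gives C 6.999, H 4.999, N 1.000, O 1.999
≈ 7:5:1:2 → C7H5NO2
Empirical-formula mass = 135.12 g/mol
n = 268 / 135.12 = 1.98 ≈ 2
Molecular formula = (C7H5NO2)×2 = C14H10N2O4

C14H10N2O4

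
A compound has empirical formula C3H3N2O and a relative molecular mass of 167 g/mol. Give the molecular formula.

C6H6N4O2

Empirical-formula mass = 83.07 g/mol
n = 167 / 83.07 = 2.01 ≈ 2
Molecular formula = (C3H3N2O)2 = C6H6N4O2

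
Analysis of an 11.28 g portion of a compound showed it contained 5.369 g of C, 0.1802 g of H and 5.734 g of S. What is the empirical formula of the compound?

C5H2S2

n(C) = 5.369/12.01 = 0.447, n(H) = 0.1802/1.008 = 0.1788, n(S) = 5.734/32.07 = 0.1788
Ratios (÷ 0.1788): C 2.501, H 1.000, S 1.000
×2: C 5.00, H 2.00, S 2.00 → C5H2S2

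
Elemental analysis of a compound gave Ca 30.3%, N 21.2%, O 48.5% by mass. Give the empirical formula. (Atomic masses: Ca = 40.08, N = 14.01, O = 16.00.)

CaN2O4

Assume 100 g: 30.3 g Ca, 21.2 g N, 48.5 g O.
Moles — Ca: 30.3 / 40.08 = 0.756 mol; N: 21.2 / 14.01 = 1.513 mol; O: 48.5 / 16.00 = 3.031 mol
Divide by the smallest (0.756 mol Ca): Ca 1.000, N 2.002, O 4.010
≈ 1:2:4 → CaN2O4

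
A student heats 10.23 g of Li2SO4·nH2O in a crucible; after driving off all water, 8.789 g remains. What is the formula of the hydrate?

Mass of water lost = 10.23 − 8.789 = 1.441 g → 1.441 / 18.02 = 0.07997 mol H2O
Molar mass of Li2SO4 = 109.95 g/mol → mol Li2SO4 = 8.789 / 109.95 = 0.07994
n = 0.07997 / 0.07994 = 1.00 ≈ 1 → Li2SO4·H2O

Li2SO4·H2O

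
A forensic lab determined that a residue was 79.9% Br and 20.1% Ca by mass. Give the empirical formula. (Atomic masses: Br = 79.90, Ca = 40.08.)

Br2Ca

Assume 100 g: 79.9 g Br, 20.1 g Ca.
n(Br) = 79.9/79.90 = 1, n(Ca) = 20.1/40.08 = 0.5015
Divide by the smallest (0.5015 mol Ca): Br 1.994, Ca 1.000
→ Br2Ca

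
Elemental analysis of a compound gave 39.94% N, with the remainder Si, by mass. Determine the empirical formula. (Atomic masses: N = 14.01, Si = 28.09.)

N4Si3

Assume 100 g: 39.94 g N, 60.06 g Si.
n(N) = 39.94/14.01 = 2.851, n(Si) = 60.06/28.09 = 2.138
Ratios (÷ 2.138): N 1.333, Si 1.000
×3: N 4.00, Si 3.00 → N4Si3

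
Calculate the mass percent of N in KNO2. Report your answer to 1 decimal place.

Molar mass = 1(39.10) + 1(14.01) + 2(16.00) = 85.110 g/mol
Mass of N per mole = 1 × 14.01 = 14.010 g
% N = 14.010 / 85.110 × 100 = 16.5%

16.5%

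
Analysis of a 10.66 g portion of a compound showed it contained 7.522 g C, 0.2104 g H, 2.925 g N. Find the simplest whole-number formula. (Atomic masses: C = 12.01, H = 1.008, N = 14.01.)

C: 7.522 g ÷ 12.01 g/mol = 0.6263 mol
H: 0.2104 g ÷ 1.008 g/mol = 0.2087 mol
N: 2.925 g ÷ 14.01 g/mol = 0.2088 mol
Ratios (÷ 0.2087): C 3.001, H 1.000, N 1.000
≈ 3:1:1 → C3HN

C3HN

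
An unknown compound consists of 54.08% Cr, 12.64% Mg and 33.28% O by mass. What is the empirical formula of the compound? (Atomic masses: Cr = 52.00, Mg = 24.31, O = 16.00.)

Assume 100 g: 54.08 g Cr, 12.64 g Mg, 33.28 g O.
Cr: 54.08 g ÷ 52.00 g/mol = 1.04 mol
Mg: 12.64 g ÷ 24.31 g/mol = 0.52 mol
O: 33.28 g ÷ 16.00 g/mol = 2.08 mol
Smallest is Mg at 0.52 mol; normalising gives Cr 2.000, Mg 1.000, O 4.000
Ratio ≈ 2:1:4, so the empirical formula is Cr2MgO4

Cr2MgO4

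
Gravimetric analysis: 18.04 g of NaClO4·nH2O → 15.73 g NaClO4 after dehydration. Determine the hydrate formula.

NaClO4·H2O

Mass of water lost = 18.04 − 15.73 = 2.31 g → 2.31 / 18.02 = 0.1282 mol H2O
Molar mass of NaClO4 = 122.44 g/mol → mol NaClO4 = 15.73 / 122.44 = 0.1285
n = 0.1282 / 0.1285 = 1.00 ≈ 1 → NaClO4·H2O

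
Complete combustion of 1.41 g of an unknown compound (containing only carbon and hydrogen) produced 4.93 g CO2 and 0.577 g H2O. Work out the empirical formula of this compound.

mol C = 4.93 / 44.01 = 0.1120; mass C = 0.1120 × 12.01 = 1.345 g
mol H = 2 × (0.577 / 18.02) = 0.06404; mass H = 0.06404 × 1.008 = 0.06455 g
Ratios (÷ 0.06404): C 1.749, H 1.000
Multiply by 4: C 7.00, H 4.00 → C7H4

C7H4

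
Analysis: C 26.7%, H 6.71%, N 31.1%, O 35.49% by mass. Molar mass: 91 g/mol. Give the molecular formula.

Assume 100 g: 26.7 g C, 6.71 g H, 31.1 g N, 35.49 g O.
n(C) = 26.7/12.01 = 2.223, n(H) = 6.71/1.008 = 6.657, n(N) = 31.1/14.01 = 2.22, n(O) = 35.49/16.00 = 2.218
Ratios (÷ 2.218): C 1.002, H 3.001, N 1.001, O 1.000
→ CH3NO
Empirical-formula mass = 45.04 g/mol
n = 91 / 45.04 = 2.02 ≈ 2
Molecular formula = (CH3NO)×2 = C2H6N2O2

C2H6N2O2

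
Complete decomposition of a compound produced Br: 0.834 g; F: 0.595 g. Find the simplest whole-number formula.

BrF3

Br: 0.834 g ÷ 79.90 g/mol = 0.01044 mol
F: 0.595 g ÷ 19.00 g/mol = 0.03132 mol
Divide by the smallest (0.01044 mol Br): Br 1.000, F 3.000
→ BrF3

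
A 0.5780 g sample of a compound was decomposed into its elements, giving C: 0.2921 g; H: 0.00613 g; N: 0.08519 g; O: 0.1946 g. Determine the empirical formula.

C4HNO2

Moles — C: 0.2921 / 12.01 = 0.02432 mol; H: 0.00613 / 1.008 = 0.006081 mol; N: 0.08519 / 14.01 = 0.006081 mol; O: 0.1946 / 16.00 = 0.01216 mol
Divide by the smallest (0.006081 mol N): C 4.000, H 1.000, N 1.000, O 2.000
Ratio ≈ 4:1:1:2, so the empirical formula is C4HNO2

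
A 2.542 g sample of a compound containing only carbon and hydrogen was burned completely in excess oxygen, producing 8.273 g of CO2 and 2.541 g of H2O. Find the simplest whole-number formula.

C2H3

mol C = 8.273 / 44.01 = 0.1880; mass C = 0.1880 × 12.01 = 2.258 g
mol H = 2 × (2.541 / 18.02) = 0.2820; mass H = 0.2820 × 1.008 = 0.2843 g
Divide by the smallest (0.188 mol C): C 1.000, H 1.500
Scaling by 2: C 2.00, H 3.00 → C2H3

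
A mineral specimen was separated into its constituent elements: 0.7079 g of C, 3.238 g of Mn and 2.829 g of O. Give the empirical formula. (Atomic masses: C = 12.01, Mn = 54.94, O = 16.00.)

CMnO3

Moles — C: 0.7079 / 12.01 = 0.05894 mol; Mn: 3.238 / 54.94 = 0.05894 mol; O: 2.829 / 16.00 = 0.1768 mol
Divide by the smallest (0.05894 mol Mn): C 1.000, Mn 1.000, O 3.000
Ratio ≈ 1:1:3, so the empirical formula is CMnO3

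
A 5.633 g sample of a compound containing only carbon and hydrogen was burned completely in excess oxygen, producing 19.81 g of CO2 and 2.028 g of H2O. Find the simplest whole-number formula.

mol C = 19.81 / 44.01 = 0.4501; mass C = 0.4501 × 12.01 = 5.406 g
mol H = 2 × (2.028 / 18.02) = 0.2251; mass H = 0.2251 × 1.008 = 0.2269 g
Smallest is H at 0.2251 mol; normalising gives C 2.000, H 1.000
→ C2H

C2H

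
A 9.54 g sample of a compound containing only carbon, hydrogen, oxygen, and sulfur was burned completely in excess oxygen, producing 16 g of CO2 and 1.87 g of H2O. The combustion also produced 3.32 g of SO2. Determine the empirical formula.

mol C = 16 / 44.01 = 0.3636; mass C = 0.3636 × 12.01 = 4.366 g
mol H = 2 × (1.87 / 18.02) = 0.2075; mass H = 0.2075 × 1.008 = 0.2092 g
mol S = 3.32 / 64.07 = 0.05182; mass S = 1.662 g
mass O = 9.54 − (6.237) = 3.303 g → mol O = 0.2064
Smallest is S at 0.05182 mol; normalising gives C 7.016, H 4.005, O 3.984, S 1.000
≈ 7:4:4:1 → C7H4O4S

C7H4O4S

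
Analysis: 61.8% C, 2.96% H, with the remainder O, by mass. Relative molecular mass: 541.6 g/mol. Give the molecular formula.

C28H16O12

Assume 100 g: 61.8 g C, 2.96 g H, 35.24 g O.
n(C) = 61.8/12.01 = 5.146, n(H) = 2.96/1.008 = 2.937, n(O) = 35.24/16.00 = 2.203
Smallest is O at 2.203 mol; normalising gives C 2.336, H 1.333, O 1.000
Multiply by 3: C 7.01, H 4.00, O 3.00 → C7H4O3
Empirical-formula mass = 136.10 g/mol
n = 541.6 / 136.10 = 3.98 ≈ 4
Molecular formula = (C7H4O3)×4 = C28H16O12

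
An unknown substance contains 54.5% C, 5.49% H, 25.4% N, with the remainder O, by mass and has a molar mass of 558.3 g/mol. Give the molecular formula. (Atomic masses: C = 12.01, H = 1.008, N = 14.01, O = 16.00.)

C25H30N10O5

Assume 100 g: 54.5 g C, 5.49 g H, 25.4 g N, 14.61 g O.
n(C) = 54.5/12.01 = 4.538, n(H) = 5.49/1.008 = 5.446, n(N) = 25.4/14.01 = 1.813, n(O) = 14.61/16.00 = 0.9131
Ratios (÷ 0.9131): C 4.970, H 5.965, N 1.985, O 1.000
Ratio ≈ 5:6:2:1, so the empirical formula is C5H6N2O
Empirical-formula mass = 110.12 g/mol
n = 558.3 / 110.12 = 5.07 ≈ 5
Molecular formula = (C5H6N2O)×5 = C25H30N10O5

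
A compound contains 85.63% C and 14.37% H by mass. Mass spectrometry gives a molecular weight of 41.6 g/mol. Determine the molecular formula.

Assume 100 g: 85.63 g C, 14.37 g H.
C: 85.63 g ÷ 12.01 g/mol = 7.13 mol
H: 14.37 g ÷ 1.008 g/mol = 14.26 mol
Smallest is C at 7.13 mol; normalising gives C 1.000, H 1.999
Ratio ≈ 1:2, so the empirical formula is CH2
Empirical-formula mass = 14.03 g/mol
n = 41.6 / 14.03 = 2.97 ≈ 3
Molecular formula = (CH2)×3 = C3H6

C3H6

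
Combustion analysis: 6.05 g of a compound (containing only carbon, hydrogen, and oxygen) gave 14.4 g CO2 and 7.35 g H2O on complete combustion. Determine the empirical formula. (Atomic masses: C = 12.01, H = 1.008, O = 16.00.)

C4H10O

mol C = 14.4 / 44.01 = 0.3272; mass C = 0.3272 × 12.01 = 3.930 g
mol H = 2 × (7.35 / 18.02) = 0.8158; mass H = 0.8158 × 1.008 = 0.8223 g
mass O = 6.05 − (4.752) = 1.298 g → mol O = 0.08113
Smallest is O at 0.08113 mol; normalising gives C 4.033, H 10.055, O 1.000
≈ 4:10:1 → C4H10O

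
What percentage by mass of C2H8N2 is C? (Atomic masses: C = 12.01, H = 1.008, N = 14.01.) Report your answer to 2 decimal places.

39.96%

Molar mass = 2(12.01) + 8(1.008) + 2(14.01) = 60.104 g/mol
Mass of C per mole = 2 × 12.01 = 24.020 g
% C = 24.020 / 60.104 × 100 = 39.96%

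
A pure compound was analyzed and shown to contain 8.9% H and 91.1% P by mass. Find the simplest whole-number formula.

Assume 100 g: 8.9 g H, 91.1 g P.
n(H) = 8.9/1.008 = 8.829, n(P) = 91.1/30.97 = 2.942
Ratios (÷ 2.942): H 3.002, P 1.000
→ H3P

H3P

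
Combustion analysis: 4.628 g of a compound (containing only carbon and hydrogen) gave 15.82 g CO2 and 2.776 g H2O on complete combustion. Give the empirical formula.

C7H6

mol C = 15.82 / 44.01 = 0.3595; mass C = 0.3595 × 12.01 = 4.317 g
mol H = 2 × (2.776 / 18.02) = 0.3081; mass H = 0.3081 × 1.008 = 0.3106 g
Ratios (÷ 0.3081): C 1.167, H 1.000
Multiply by 6: C 7.00, H 6.00 → C7H6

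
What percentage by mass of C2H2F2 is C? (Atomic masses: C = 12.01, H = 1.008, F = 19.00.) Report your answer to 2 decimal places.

Molar mass = 2(12.01) + 2(1.008) + 2(19.00) = 64.036 g/mol
Mass of C per mole = 2 × 12.01 = 24.020 g
% C = 24.020 / 64.036 × 100 = 37.51%

37.51%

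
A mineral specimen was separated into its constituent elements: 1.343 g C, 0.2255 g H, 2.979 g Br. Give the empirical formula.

C3H6Br

C: 1.343 g ÷ 12.01 g/mol = 0.1118 mol
H: 0.2255 g ÷ 1.008 g/mol = 0.2237 mol
Br: 2.979 g ÷ 79.90 g/mol = 0.03728 mol
Divide by the smallest (0.03728 mol Br): C 2.999, H 6.000, Br 1.000
→ C3H6Br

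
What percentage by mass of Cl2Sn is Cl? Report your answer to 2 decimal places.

37.39%

Molar mass = 2(35.45) + 1(118.71) = 189.610 g/mol
Mass of Cl per mole = 2 × 35.45 = 70.900 g
% Cl = 70.900 / 189.610 × 100 = 37.39%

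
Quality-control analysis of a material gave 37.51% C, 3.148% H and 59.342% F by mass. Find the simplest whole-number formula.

Assume 100 g: 37.51 g C, 3.148 g H, 59.342 g F.
n(C) = 37.51/12.01 = 3.123, n(H) = 3.148/1.008 = 3.123, n(F) = 59.342/19.00 = 3.123
Ratios (÷ 3.123): C 1.000, H 1.000, F 1.000
≈ 1:1:1 → CHF

CHF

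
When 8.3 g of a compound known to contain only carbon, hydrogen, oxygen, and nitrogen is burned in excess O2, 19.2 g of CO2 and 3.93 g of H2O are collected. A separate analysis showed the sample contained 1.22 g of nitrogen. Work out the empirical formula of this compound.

C5H5NO

mol C = 19.2 / 44.01 = 0.4363; mass C = 0.4363 × 12.01 = 5.240 g
mol H = 2 × (3.93 / 18.02) = 0.4362; mass H = 0.4362 × 1.008 = 0.4397 g
mol N = 1.22 / 14.01 = 0.08708
mass O = 8.3 − (6.899) = 1.401 g → mol O = 0.08755
Smallest is N at 0.08708 mol; normalising gives C 5.010, H 5.009, N 1.000, O 1.005
≈ 5:5:1:1 → C5H5NO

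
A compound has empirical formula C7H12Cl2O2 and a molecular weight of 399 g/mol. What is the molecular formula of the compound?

C14H24Cl4O4

Empirical-formula mass = 199.07 g/mol
n = 399 / 199.07 = 2.00 ≈ 2
Molecular formula = (C7H12Cl2O2)2 = C14H24Cl4O4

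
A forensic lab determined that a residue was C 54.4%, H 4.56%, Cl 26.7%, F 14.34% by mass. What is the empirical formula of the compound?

Assume 100 g: 54.4 g C, 4.56 g H, 26.7 g Cl, 14.34 g F.
C: 54.4 g ÷ 12.01 g/mol = 4.53 mol
H: 4.56 g ÷ 1.008 g/mol = 4.524 mol
Cl: 26.7 g ÷ 35.45 g/mol = 0.7532 mol
F: 14.34 g ÷ 19.00 g/mol = 0.7547 mol
Smallest is Cl at 0.7532 mol; normalising gives C 6.014, H 6.006, Cl 1.000, F 1.002
Ratio ≈ 6:6:1:1, so the empirical formula is C6H6ClF

C6H6ClF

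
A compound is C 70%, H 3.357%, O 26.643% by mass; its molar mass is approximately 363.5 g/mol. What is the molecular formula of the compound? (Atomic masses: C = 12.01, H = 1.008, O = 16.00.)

C21H12O6

Assume 100 g: 70 g C, 3.357 g H, 26.643 g O.
Moles — C: 70 / 12.01 = 5.828 mol; H: 3.357 / 1.008 = 3.33 mol; O: 26.643 / 16.00 = 1.665 mol
Smallest is O at 1.665 mol; normalising gives C 3.500, H 2.000, O 1.000
Scaling by 2: C 7.00, H 4.00, O 2.00 → C7H4O2
Empirical-formula mass = 120.10 g/mol
n = 363.5 / 120.10 = 3.03 ≈ 3
Molecular formula = (C7H4O2)×3 = C21H12O6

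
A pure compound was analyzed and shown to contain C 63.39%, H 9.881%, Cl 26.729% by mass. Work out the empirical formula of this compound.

C7H13Cl

Assume 100 g: 63.39 g C, 9.881 g H, 26.729 g Cl.
Moles — C: 63.39 / 12.01 = 5.278 mol; H: 9.881 / 1.008 = 9.803 mol; Cl: 26.729 / 35.45 = 0.754 mol
Divide by the smallest (0.754 mol Cl): C 7.000, H 13.001, Cl 1.000
Ratio ≈ 7:13:1, so the empirical formula is C7H13Cl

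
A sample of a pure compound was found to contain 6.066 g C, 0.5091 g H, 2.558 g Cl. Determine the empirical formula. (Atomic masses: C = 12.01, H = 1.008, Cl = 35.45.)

C7H7Cl

n(C) = 6.066/12.01 = 0.5051, n(H) = 0.5091/1.008 = 0.5051, n(Cl) = 2.558/35.45 = 0.07216
Smallest is Cl at 0.07216 mol; normalising gives C 7.000, H 6.999, Cl 1.000
Ratio ≈ 7:7:1, so the empirical formula is C7H7Cl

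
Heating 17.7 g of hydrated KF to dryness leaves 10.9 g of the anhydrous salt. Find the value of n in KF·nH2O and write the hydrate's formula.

KF·2H2O

Mass of water lost = 17.7 − 10.9 = 6.8 g → 6.8 / 18.02 = 0.3774 mol H2O
Molar mass of KF = 58.10 g/mol → mol KF = 10.9 / 58.10 = 0.1876
n = 0.3774 / 0.1876 = 2.01 ≈ 2 → KF·2H2O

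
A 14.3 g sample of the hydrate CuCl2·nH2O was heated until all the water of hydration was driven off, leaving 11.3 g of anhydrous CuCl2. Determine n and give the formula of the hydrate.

Mass of water lost = 14.3 − 11.3 = 3 g → 3 / 18.02 = 0.1665 mol H2O
Molar mass of CuCl2 = 134.45 g/mol → mol CuCl2 = 11.3 / 134.45 = 0.08405
n = 0.1665 / 0.08405 = 1.98 ≈ 2 → CuCl2·2H2O

CuCl2·2H2O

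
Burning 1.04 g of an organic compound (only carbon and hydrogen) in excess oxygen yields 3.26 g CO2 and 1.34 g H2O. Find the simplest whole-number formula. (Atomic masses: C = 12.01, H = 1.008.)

CH2

mol C = 3.26 / 44.01 = 0.07407; mass C = 0.07407 × 12.01 = 0.8896 g
mol H = 2 × (1.34 / 18.02) = 0.1487; mass H = 0.1487 × 1.008 = 0.1499 g
Ratios (÷ 0.07407): C 1.000, H 2.008
Ratio ≈ 1:2, so the empirical formula is CH2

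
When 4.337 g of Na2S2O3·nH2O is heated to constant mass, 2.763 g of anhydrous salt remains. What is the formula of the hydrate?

Mass of water lost = 4.337 − 2.763 = 1.574 g → 1.574 / 18.02 = 0.08735 mol H2O
Molar mass of Na2S2O3 = 158.12 g/mol → mol Na2S2O3 = 2.763 / 158.12 = 0.01747
n = 0.08735 / 0.01747 = 5.00 ≈ 5 → Na2S2O3·5H2O

Na2S2O3·5H2O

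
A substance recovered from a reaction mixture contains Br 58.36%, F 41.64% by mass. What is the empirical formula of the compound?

BrF3

Assume 100 g: 58.36 g Br, 41.64 g F.
n(Br) = 58.36/79.90 = 0.7304, n(F) = 41.64/19.00 = 2.192
Smallest is Br at 0.7304 mol; normalising gives Br 1.000, F 3.000
→ BrF3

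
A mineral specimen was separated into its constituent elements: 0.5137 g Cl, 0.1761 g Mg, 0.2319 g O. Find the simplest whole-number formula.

Cl: 0.5137 g ÷ 35.45 g/mol = 0.01449 mol
Mg: 0.1761 g ÷ 24.31 g/mol = 0.007244 mol
O: 0.2319 g ÷ 16.00 g/mol = 0.01449 mol
Divide by the smallest (0.007244 mol Mg): Cl 2.000, Mg 1.000, O 2.001
Ratio ≈ 2:1:2, so the empirical formula is Cl2MgO2

Cl2MgO2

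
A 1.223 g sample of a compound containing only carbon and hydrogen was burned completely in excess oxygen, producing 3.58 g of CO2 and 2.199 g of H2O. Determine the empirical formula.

CH3

mol C = 3.58 / 44.01 = 0.08135; mass C = 0.08135 × 12.01 = 0.9770 g
mol H = 2 × (2.199 / 18.02) = 0.2441; mass H = 0.2441 × 1.008 = 0.2460 g
Ratios (÷ 0.08135): C 1.000, H 3.000
→ CH3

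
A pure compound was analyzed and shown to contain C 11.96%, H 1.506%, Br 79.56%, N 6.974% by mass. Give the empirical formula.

Assume 100 g: 11.96 g C, 1.506 g H, 79.56 g Br, 6.974 g N.
Moles — C: 11.96 / 12.01 = 0.9958 mol; H: 1.506 / 1.008 = 1.494 mol; Br: 79.56 / 79.90 = 0.9957 mol; N: 6.974 / 14.01 = 0.4978 mol
Divide by the smallest (0.4978 mol N): C 2.001, H 3.001, Br 2.000, N 1.000
Ratio ≈ 2:3:2:1, so the empirical formula is C2H3Br2N

C2H3Br2N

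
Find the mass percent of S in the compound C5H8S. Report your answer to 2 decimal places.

Molar mass = 5(12.01) + 8(1.008) + 1(32.07) = 100.184 g/mol
Mass of S per mole = 1 × 32.07 = 32.070 g
% S = 32.070 / 100.184 × 100 = 32.01%

32.01%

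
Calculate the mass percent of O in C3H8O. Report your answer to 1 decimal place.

26.6%

Molar mass = 3(12.01) + 8(1.008) + 1(16.00) = 60.094 g/mol
Mass of O per mole = 1 × 16.00 = 16.000 g
% O = 16.000 / 60.094 × 100 = 26.6%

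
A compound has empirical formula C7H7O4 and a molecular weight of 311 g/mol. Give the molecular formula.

C14H14O8

Empirical-formula mass = 155.13 g/mol
n = 311 / 155.13 = 2.00 ≈ 2
Molecular formula = (C7H7O4)2 = C14H14O8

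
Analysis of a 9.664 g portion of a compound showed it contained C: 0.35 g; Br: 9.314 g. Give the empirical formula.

CBr4

n(C) = 0.35/12.01 = 0.02914, n(Br) = 9.314/79.90 = 0.1166
Divide by the smallest (0.02914 mol C): C 1.000, Br 4.000
→ CBr4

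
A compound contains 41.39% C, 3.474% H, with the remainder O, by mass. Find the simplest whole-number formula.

CHO

Assume 100 g: 41.39 g C, 3.474 g H, 55.136 g O.
C: 41.39 g ÷ 12.01 g/mol = 3.446 mol
H: 3.474 g ÷ 1.008 g/mol = 3.446 mol
O: 55.136 g ÷ 16.00 g/mol = 3.446 mol
Smallest is O at 3.446 mol; normalising gives C 1.000, H 1.000, O 1.000
Ratio ≈ 1:1:1, so the empirical formula is CHO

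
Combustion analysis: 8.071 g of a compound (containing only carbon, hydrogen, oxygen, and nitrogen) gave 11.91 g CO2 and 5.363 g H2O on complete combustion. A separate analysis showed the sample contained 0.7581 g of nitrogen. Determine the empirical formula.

C5H11NO4

mol C = 11.91 / 44.01 = 0.2706; mass C = 0.2706 × 12.01 = 3.250 g
mol H = 2 × (5.363 / 18.02) = 0.5952; mass H = 0.5952 × 1.008 = 0.6000 g
mol N = 0.7581 / 14.01 = 0.05411
mass O = 8.071 − (4.608) = 3.463 g → mol O = 0.2164
Divide by the smallest (0.05411 mol N): C 5.001, H 11.000, N 1.000, O 4.000
≈ 5:11:1:4 → C5H11NO4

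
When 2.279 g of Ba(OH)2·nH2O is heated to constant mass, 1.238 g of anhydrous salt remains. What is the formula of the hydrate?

Ba(OH)2·8H2O

Mass of water lost = 2.279 − 1.238 = 1.041 g → 1.041 / 18.02 = 0.05777 mol H2O
Molar mass of Ba(OH)2 = 171.35 g/mol → mol Ba(OH)2 = 1.238 / 171.35 = 0.007225
n = 0.05777 / 0.007225 = 8.00 ≈ 8 → Ba(OH)2·8H2O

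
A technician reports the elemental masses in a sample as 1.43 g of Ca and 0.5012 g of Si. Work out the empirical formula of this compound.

Ca2Si

n(Ca) = 1.43/40.08 = 0.03568, n(Si) = 0.5012/28.09 = 0.01784
Ratios (÷ 0.01784): Ca 2.000, Si 1.000
→ Ca2Si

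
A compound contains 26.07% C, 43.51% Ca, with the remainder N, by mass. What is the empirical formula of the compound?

C2CaN2

Assume 100 g: 26.07 g C, 43.51 g Ca, 30.42 g N.
n(C) = 26.07/12.01 = 2.171, n(Ca) = 43.51/40.08 = 1.086, n(N) = 30.42/14.01 = 2.171
Divide by the smallest (1.086 mol Ca): C 2.000, Ca 1.000, N 2.000
→ C2CaN2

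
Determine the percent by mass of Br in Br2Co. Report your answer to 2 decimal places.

73.06%

Molar mass = 2(79.90) + 1(58.93) = 218.730 g/mol
Mass of Br per mole = 2 × 79.90 = 159.800 g
% Br = 159.800 / 218.730 × 100 = 73.06%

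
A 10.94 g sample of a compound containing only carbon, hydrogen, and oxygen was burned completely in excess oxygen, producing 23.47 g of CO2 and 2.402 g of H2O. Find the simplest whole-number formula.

mol C = 23.47 / 44.01 = 0.5333; mass C = 0.5333 × 12.01 = 6.405 g
mol H = 2 × (2.402 / 18.02) = 0.2666; mass H = 0.2666 × 1.008 = 0.2687 g
mass O = 10.94 − (6.674) = 4.266 g → mol O = 0.2667
Smallest is H at 0.2666 mol; normalising gives C 2.000, H 1.000, O 1.000
Ratio ≈ 2:1:1, so the empirical formula is C2HO

C2HO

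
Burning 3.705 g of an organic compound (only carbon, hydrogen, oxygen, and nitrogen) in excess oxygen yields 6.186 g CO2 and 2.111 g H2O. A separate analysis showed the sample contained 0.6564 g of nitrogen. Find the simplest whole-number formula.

mol C = 6.186 / 44.01 = 0.1406; mass C = 0.1406 × 12.01 = 1.688 g
mol H = 2 × (2.111 / 18.02) = 0.2343; mass H = 0.2343 × 1.008 = 0.2362 g
mol N = 0.6564 / 14.01 = 0.04685
mass O = 3.705 − (2.581) = 1.124 g → mol O = 0.07027
Ratios (÷ 0.04685): C 3.000, H 5.001, N 1.000, O 1.500
Multiply by 2: C 6.00, H 10.00, N 2.00, O 3.00 → C6H10N2O3

C6H10N2O3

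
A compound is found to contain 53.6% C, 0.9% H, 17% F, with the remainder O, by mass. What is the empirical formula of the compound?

C5HFO2

Assume 100 g: 53.6 g C, 0.9 g H, 17 g F, 28.5 g O.
Moles — C: 53.6 / 12.01 = 4.463 mol; H: 0.9 / 1.008 = 0.8929 mol; F: 17 / 19.00 = 0.8947 mol; O: 28.5 / 16.00 = 1.781 mol
Ratios (÷ 0.8929): C 4.999, H 1.000, F 1.002, O 1.995
≈ 5:1:1:2 → C5HFO2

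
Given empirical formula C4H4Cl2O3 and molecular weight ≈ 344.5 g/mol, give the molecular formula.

C8H8Cl4O6

Empirical-formula mass = 170.97 g/mol
n = 344.5 / 170.97 = 2.01 ≈ 2
Molecular formula = (C4H4Cl2O3)2 = C8H8Cl4O6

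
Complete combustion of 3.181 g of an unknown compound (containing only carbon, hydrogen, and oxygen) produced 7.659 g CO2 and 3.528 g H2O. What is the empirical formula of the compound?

C4H9O

mol C = 7.659 / 44.01 = 0.1740; mass C = 0.1740 × 12.01 = 2.090 g
mol H = 2 × (3.528 / 18.02) = 0.3916; mass H = 0.3916 × 1.008 = 0.3947 g
mass O = 3.181 − (2.485) = 0.6962 g → mol O = 0.04351
Divide by the smallest (0.04351 mol O): C 3.999, H 8.999, O 1.000
→ C4H9O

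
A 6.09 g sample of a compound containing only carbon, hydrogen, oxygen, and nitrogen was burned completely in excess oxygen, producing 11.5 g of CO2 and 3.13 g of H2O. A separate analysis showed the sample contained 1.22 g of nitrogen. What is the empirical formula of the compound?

C3H4NO

mol C = 11.5 / 44.01 = 0.2613; mass C = 0.2613 × 12.01 = 3.138 g
mol H = 2 × (3.13 / 18.02) = 0.3474; mass H = 0.3474 × 1.008 = 0.3502 g
mol N = 1.22 / 14.01 = 0.08708
mass O = 6.09 − (4.708) = 1.382 g → mol O = 0.08635
Divide by the smallest (0.08635 mol O): C 3.026, H 4.023, N 1.008, O 1.000
Ratio ≈ 3:4:1:1, so the empirical formula is C3H4NO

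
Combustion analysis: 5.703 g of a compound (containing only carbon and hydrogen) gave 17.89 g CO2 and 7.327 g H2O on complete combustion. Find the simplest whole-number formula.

CH2

mol C = 17.89 / 44.01 = 0.4065; mass C = 0.4065 × 12.01 = 4.882 g
mol H = 2 × (7.327 / 18.02) = 0.8132; mass H = 0.8132 × 1.008 = 0.8197 g
Ratios (÷ 0.4065): C 1.000, H 2.001
→ CH2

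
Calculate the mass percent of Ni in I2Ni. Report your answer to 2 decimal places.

18.78%

Molar mass = 2(126.90) + 1(58.69) = 312.490 g/mol
Mass of Ni per mole = 1 × 58.69 = 58.690 g
% Ni = 58.690 / 312.490 × 100 = 18.78%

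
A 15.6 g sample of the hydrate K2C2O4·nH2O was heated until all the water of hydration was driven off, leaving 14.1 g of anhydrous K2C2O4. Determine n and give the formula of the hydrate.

K2C2O4·H2O

Mass of water lost = 15.6 − 14.1 = 1.5 g → 1.5 / 18.02 = 0.08324 mol H2O
Molar mass of K2C2O4 = 166.22 g/mol → mol K2C2O4 = 14.1 / 166.22 = 0.08483
n = 0.08324 / 0.08483 = 0.98 ≈ 1 → K2C2O4·H2O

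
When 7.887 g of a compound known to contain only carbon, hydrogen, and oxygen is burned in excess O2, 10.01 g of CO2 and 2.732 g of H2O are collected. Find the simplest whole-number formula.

mol C = 10.01 / 44.01 = 0.2274; mass C = 0.2274 × 12.01 = 2.732 g
mol H = 2 × (2.732 / 18.02) = 0.3032; mass H = 0.3032 × 1.008 = 0.3056 g
mass O = 7.887 − (3.037) = 4.850 g → mol O = 0.3031
Divide by the smallest (0.2274 mol C): C 1.000, H 1.333, O 1.333
Scaling by 3: C 3.00, H 4.00, O 4.00 → C3H4O4

C3H4O4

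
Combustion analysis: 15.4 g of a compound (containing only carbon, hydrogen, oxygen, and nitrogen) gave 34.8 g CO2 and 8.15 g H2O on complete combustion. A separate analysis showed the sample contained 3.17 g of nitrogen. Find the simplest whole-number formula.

mol C = 34.8 / 44.01 = 0.7907; mass C = 0.7907 × 12.01 = 9.497 g
mol H = 2 × (8.15 / 18.02) = 0.9046; mass H = 0.9046 × 1.008 = 0.9118 g
mol N = 3.17 / 14.01 = 0.2263
mass O = 15.4 − (13.58) = 1.822 g → mol O = 0.1138
Divide by the smallest (0.1138 mol O): C 6.946, H 7.945, N 1.987, O 1.000
Ratio ≈ 7:8:2:1, so the empirical formula is C7H8N2O

C7H8N2O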